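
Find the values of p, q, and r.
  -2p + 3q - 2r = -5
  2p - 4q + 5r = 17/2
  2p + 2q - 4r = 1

Row-reduce the augmented matrix:
R1 ← R1 / (-2).
R2 ← R2 − 2·R1.
R3 ← R3 − 2·R1.
R2 ← R2 / (-1).
R1 ← R1 + 3/2·R2.
R3 ← R3 − 5·R2.
R3 ← R3 / (9).
R1 ← R1 + 7/2·R3.
R2 ← R2 + 3·R3.
Reading off the reduced rows gives p = 5/2, q = 1, r = 3/2.

p = 5/2, q = 1, r = 3/2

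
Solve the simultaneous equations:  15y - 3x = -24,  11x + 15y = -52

x = -2, y = -2

Row-reduce the augmented matrix:
R1 ← R1 / (-3).
R2 ← R2 − 11·R1.
R2 ← R2 / (70).
R1 ← R1 + 5·R2.
Reading off the reduced rows gives x = -2, y = -2.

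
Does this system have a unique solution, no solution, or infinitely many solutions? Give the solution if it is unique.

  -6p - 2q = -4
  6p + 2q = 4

infinitely many solutions

Row-reduce:
R1 ← R1 / (-6).
R2 ← R2 − 6·R1.
Rank is 1 with 2 unknowns, leaving q free.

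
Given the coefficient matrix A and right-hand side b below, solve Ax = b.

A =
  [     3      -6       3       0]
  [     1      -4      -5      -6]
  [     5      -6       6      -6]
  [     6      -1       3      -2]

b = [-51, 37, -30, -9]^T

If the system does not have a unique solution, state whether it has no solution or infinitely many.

Row-reduce the augmented matrix:
R1 ← R1 / (3).
R2 ← R2 − 1·R1.
R3 ← R3 − 5·R1.
R4 ← R4 − 6·R1.
R2 ← R2 / (-2).
R1 ← R1 + 2·R2.
R3 ← R3 − 4·R2.
R4 ← R4 − 11·R2.
R3 ← R3 / (-11).
R1 ← R1 − 7·R3.
R2 ← R2 − 3·R3.
R4 ← R4 + 36·R3.
R4 ← R4 / (263/11).
R1 ← R1 + 60/11·R4.
R2 ← R2 + 21/11·R4.
R3 ← R3 − 18/11·R4.
Reading off the reduced rows gives x_1 = 0, x_2 = 6, x_3 = -5, x_4 = -6.

x_1 = 0, x_2 = 6, x_3 = -5, x_4 = -6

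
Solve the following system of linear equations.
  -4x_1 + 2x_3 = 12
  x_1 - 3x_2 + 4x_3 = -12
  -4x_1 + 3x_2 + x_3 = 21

x_1 = -3, x_2 = 3, x_3 = 0

Row-reduce the augmented matrix:
R1 ← R1 / (-4).
R2 ← R2 − 1·R1.
R3 ← R3 + 4·R1.
R2 ← R2 / (-3).
R3 ← R3 − 3·R2.
R3 ← R3 / (7/2).
R1 ← R1 + 1/2·R3.
R2 ← R2 + 3/2·R3.
Reading off the reduced rows gives x_1 = -3, x_2 = 3, x_3 = 0.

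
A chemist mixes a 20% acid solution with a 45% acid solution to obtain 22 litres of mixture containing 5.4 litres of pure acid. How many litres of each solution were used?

litres of solution A: 18, litres of solution B: 4

Let a = litres of solution A, b = litres of solution B.
  a + b = 22
  (1/5)a + (9/20)b = 27/5
From equation 1: a = 22 − b.
Substitute into equation 2 and solve: b = 4.
Then a = 18.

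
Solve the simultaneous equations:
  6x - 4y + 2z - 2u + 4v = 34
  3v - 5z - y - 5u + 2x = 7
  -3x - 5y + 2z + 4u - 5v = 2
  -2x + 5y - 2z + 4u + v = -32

Row-reduce:
R1 ← R1 / (6).
R2 ← R2 − 2·R1.
R3 ← R3 + 3·R1.
R4 ← R4 + 2·R1.
R2 ← R2 / (1/3).
R1 ← R1 + 2/3·R2.
R3 ← R3 + 7·R2.
R4 ← R4 − 11/3·R2.
R3 ← R3 / (-116).
R1 ← R1 + 11·R3.
R2 ← R2 + 17·R3.
R4 ← R4 − 61·R3.
R4 ← R4 / (137/29).
R1 ← R1 + 19/29·R4.
R2 ← R2 + 3/29·R4.
R3 ← R3 − 22/29·R4.
Rank is 4 with 5 unknowns, leaving v free.

infinitely many solutions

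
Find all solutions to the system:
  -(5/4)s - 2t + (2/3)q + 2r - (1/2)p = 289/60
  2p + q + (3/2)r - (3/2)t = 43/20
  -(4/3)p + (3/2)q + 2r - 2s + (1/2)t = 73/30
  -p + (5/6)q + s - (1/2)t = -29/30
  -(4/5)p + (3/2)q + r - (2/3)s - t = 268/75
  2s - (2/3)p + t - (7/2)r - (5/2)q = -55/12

Row-reduce the augmented matrix:
R1 ← R1 / (-1/2).
R2 ← R2 − 2·R1.
R3 ← R3 + 4/3·R1.
R4 ← R4 + 1·R1.
R5 ← R5 + 4/5·R1.
R6 ← R6 + 2/3·R1.
R2 ← R2 / (11/3).
R1 ← R1 + 4/3·R2.
R3 ← R3 + 5/18·R2.
R4 ← R4 + 1/2·R2.
R5 ← R5 − 13/30·R2.
R6 ← R6 + 61/18·R2.
R3 ← R3 / (-115/44).
R1 ← R1 + 6/11·R3.
R2 ← R2 − 57/22·R3.
R4 ← R4 + 119/44·R3.
R5 ← R5 + 731/220·R3.
R6 ← R6 − 115/44·R3.
R4 ← R4 / (421/230).
R1 ← R1 − 111/230·R4.
R2 ← R2 + 48/115·R4.
R3 ← R3 + 42/115·R4.
R5 ← R5 − 1226/1725·R4.
R5 ← R5 / (-25003/12630).
R1 ← R1 − 123/421·R5.
R2 ← R2 − 747/421·R5.
R3 ← R3 + 1083/421·R5.
R4 ← R4 + 710/421·R5.
R6 reduces to 0 = 0, so the extra equation is consistent.
Reading off the reduced rows gives p = 1/5, q = 1, r = -3/2, s = -13/5, t = -2.

p = 1/5, q = 1, r = -3/2, s = -13/5, t = -2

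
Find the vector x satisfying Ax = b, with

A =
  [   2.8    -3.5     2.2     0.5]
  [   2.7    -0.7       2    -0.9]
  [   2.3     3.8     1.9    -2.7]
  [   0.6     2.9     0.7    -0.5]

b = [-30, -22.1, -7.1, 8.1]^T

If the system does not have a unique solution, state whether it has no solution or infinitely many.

Row-reduce the augmented matrix:
R1 ← R1 / (14/5).
R2 ← R2 − 27/10·R1.
R3 ← R3 − 23/10·R1.
R4 ← R4 − 3/5·R1.
R2 ← R2 / (107/40).
R1 ← R1 + 5/4·R2.
R3 ← R3 − 267/40·R2.
R4 ← R4 − 73/20·R2.
R3 ← R3 / (593/1498).
R1 ← R1 − 78/107·R3.
R2 ← R2 + 34/749·R3.
R4 ← R4 − 2953/7490·R3.
R4 ← R4 / (27929/29650).
R1 ← R1 + 3232/2965·R4.
R2 ← R2 + 1417/2965·R4.
R3 ← R3 − 2533/2965·R4.
Reading off the reduced rows gives x_1 = -3, x_2 = 5, x_3 = -3, x_4 = 5.

x_1 = -3, x_2 = 5, x_3 = -3, x_4 = 5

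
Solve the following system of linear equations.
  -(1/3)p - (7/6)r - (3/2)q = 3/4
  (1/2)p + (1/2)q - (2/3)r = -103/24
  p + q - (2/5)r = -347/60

p = -9/4, q = -7/3, r = 3

Row-reduce the augmented matrix:
R1 ← R1 / (-1/3).
R2 ← R2 − 1/2·R1.
R3 ← R3 − 1·R1.
R2 ← R2 / (-7/4).
R1 ← R1 − 9/2·R2.
R3 ← R3 + 7/2·R2.
R3 ← R3 / (14/15).
R1 ← R1 + 19/7·R3.
R2 ← R2 − 29/21·R3.
Reading off the reduced rows gives p = -9/4, q = -7/3, r = 3.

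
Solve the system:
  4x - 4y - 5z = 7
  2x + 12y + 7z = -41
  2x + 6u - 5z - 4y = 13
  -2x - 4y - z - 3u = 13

no solution

Row-reduce:
R1 ← R1 / (4).
R2 ← R2 − 2·R1.
R3 ← R3 − 2·R1.
R4 ← R4 + 2·R1.
R2 ← R2 / (14).
R1 ← R1 + 1·R2.
R3 ← R3 + 2·R2.
R4 ← R4 + 6·R2.
R3 ← R3 / (-8/7).
R1 ← R1 + 4/7·R3.
R2 ← R2 − 19/28·R3.
R4 ← R4 − 4/7·R3.
Row 4 reduces to 0 = -1, a contradiction. The system is inconsistent.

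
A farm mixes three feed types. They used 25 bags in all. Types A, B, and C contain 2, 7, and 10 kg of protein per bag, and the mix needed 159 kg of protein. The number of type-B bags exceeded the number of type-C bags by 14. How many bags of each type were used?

Let a = type-A bags, b = type-B bags, c = type-C bags.
  a + b + c = 25
  2a + 7b + 10c = 159
  -c + b = 14
Row-reduce the augmented matrix:
R2 ← R2 − 2·R1.
R2 ← R2 / (5).
R1 ← R1 − 1·R2.
R3 ← R3 − 1·R2.
R3 ← R3 / (-13/5).
R1 ← R1 + 3/5·R3.
R2 ← R2 − 8/5·R3.
Reading off the reduced rows gives a = 5, b = 17, c = 3.

type-A bags: 5, type-B bags: 17, type-C bags: 3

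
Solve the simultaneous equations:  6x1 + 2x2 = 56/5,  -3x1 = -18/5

x1 = 6/5, x2 = 2

Row-reduce the augmented matrix:
R1 ← R1 / (6).
R2 ← R2 + 3·R1.
R1 ← R1 − 1/3·R2.
Reading off the reduced rows gives x1 = 6/5, x2 = 2.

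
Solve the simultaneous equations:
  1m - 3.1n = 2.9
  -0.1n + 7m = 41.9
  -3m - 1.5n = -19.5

m = 6, n = 1

Row-reduce the augmented matrix:
R2 ← R2 − 7·R1.
R3 ← R3 + 3·R1.
R2 ← R2 / (108/5).
R1 ← R1 + 31/10·R2.
R3 ← R3 + 54/5·R2.
R3 reduces to 0 = 0, so the extra equation is consistent.
Reading off the reduced rows gives m = 6, n = 1.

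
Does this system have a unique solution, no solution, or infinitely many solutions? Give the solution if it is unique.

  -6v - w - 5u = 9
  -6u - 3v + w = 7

infinitely many solutions

Row-reduce:
R1 ← R1 / (-5).
R2 ← R2 + 6·R1.
R2 ← R2 / (21/5).
R1 ← R1 − 6/5·R2.
Rank is 2 with 3 unknowns, leaving w free.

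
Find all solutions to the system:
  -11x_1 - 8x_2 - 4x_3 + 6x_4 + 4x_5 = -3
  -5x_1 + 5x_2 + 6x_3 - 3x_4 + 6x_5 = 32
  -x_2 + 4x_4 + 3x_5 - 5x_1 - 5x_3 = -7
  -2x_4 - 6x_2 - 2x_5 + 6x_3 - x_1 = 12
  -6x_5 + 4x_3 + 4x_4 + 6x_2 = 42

no solution

Row-reduce:
R1 ← R1 / (-11).
R2 ← R2 + 5·R1.
R3 ← R3 + 5·R1.
R4 ← R4 + 1·R1.
R2 ← R2 / (95/11).
R1 ← R1 − 8/11·R2.
R3 ← R3 − 29/11·R2.
R4 ← R4 + 58/11·R2.
R5 ← R5 − 6·R2.
R3 ← R3 / (-529/95).
R1 ← R1 + 28/95·R3.
R2 ← R2 − 86/95·R3.
R4 ← R4 − 1058/95·R3.
R5 ← R5 + 136/95·R3.
Swap R4 and R5.
R4 ← R4 / (3810/529).
R1 ← R1 + 118/529·R4.
R2 ← R2 + 91/529·R4.
R3 ← R3 + 287/529·R4.
Row 5 reduces to 0 = 1, a contradiction. The system is inconsistent.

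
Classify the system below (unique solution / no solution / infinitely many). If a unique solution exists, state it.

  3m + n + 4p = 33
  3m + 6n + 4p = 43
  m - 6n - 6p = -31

Row-reduce the augmented matrix:
R1 ← R1 / (3).
R2 ← R2 − 3·R1.
R3 ← R3 − 1·R1.
R2 ← R2 / (5).
R1 ← R1 − 1/3·R2.
R3 ← R3 + 19/3·R2.
R3 ← R3 / (-22/3).
R1 ← R1 − 4/3·R3.
Reading off the reduced rows gives m = 5, n = 2, p = 4.

m = 5, n = 2, p = 4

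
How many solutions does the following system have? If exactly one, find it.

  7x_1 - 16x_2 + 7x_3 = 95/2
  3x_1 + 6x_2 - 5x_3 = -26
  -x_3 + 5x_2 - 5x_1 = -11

Row-reduce:
R1 ← R1 / (7).
R2 ← R2 − 3·R1.
R3 ← R3 + 5·R1.
R2 ← R2 / (90/7).
R1 ← R1 + 16/7·R2.
R3 ← R3 + 45/7·R2.
Row 3 reduces to 0 = -1/4, a contradiction. The system is inconsistent.

no solution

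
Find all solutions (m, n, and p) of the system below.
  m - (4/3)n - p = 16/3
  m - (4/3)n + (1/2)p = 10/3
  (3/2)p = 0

no solution

Row-reduce:
R2 ← R2 − 1·R1.
R2 ← R2 / (3/2).
R1 ← R1 + 1·R2.
R3 ← R3 − 3/2·R2.
Row 3 reduces to 0 = 2, a contradiction. The system is inconsistent.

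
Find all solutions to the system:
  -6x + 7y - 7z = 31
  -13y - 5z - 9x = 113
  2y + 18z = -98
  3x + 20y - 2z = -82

x = -4, y = -4, z = -5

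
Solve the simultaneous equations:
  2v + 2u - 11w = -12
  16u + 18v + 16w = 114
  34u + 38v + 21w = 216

infinitely many solutions

Row-reduce:
R1 ← R1 / (2).
R2 ← R2 − 16·R1.
R3 ← R3 − 34·R1.
R2 ← R2 / (2).
R1 ← R1 − 1·R2.
R3 ← R3 − 4·R2.
Rank is 2 with 3 unknowns, leaving w free.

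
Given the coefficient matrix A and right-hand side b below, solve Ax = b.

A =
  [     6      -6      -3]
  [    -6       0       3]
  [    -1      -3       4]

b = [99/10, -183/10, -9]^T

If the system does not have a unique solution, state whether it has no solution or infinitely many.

x_1 = 14/5, x_2 = 7/5, x_3 = -1/2

Row-reduce the augmented matrix:
R1 ← R1 / (6).
R2 ← R2 + 6·R1.
R3 ← R3 + 1·R1.
R2 ← R2 / (-6).
R1 ← R1 + 1·R2.
R3 ← R3 + 4·R2.
R3 ← R3 / (7/2).
R1 ← R1 + 1/2·R3.
Reading off the reduced rows gives x_1 = 14/5, x_2 = 7/5, x_3 = -1/2.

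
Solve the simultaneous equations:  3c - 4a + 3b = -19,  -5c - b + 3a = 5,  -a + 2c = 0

a = 4, b = -3, c = 2

Row-reduce the augmented matrix:
R1 ← R1 / (-4).
R2 ← R2 − 3·R1.
R3 ← R3 + 1·R1.
R2 ← R2 / (5/4).
R1 ← R1 + 3/4·R2.
R3 ← R3 + 3/4·R2.
R3 ← R3 / (-2/5).
R1 ← R1 + 12/5·R3.
R2 ← R2 + 11/5·R3.
Reading off the reduced rows gives a = 4, b = -3, c = 2.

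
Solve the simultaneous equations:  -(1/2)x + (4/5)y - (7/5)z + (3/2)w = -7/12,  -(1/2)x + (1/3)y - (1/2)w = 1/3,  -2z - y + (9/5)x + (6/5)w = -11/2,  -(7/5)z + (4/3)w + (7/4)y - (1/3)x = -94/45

x = -7/3, y = -1, z = 7/4, w = 1

Row-reduce the augmented matrix:
R1 ← R1 / (-1/2).
R2 ← R2 + 1/2·R1.
R3 ← R3 − 9/5·R1.
R4 ← R4 + 1/3·R1.
R2 ← R2 / (-7/15).
R1 ← R1 + 8/5·R2.
R3 ← R3 − 47/25·R2.
R4 ← R4 − 73/60·R2.
R3 ← R3 / (-7/5).
R1 ← R1 + 2·R3.
R2 ← R2 + 3·R3.
R4 ← R4 − 191/60·R3.
R4 ← R4 / (-24091/2940).
R1 ← R1 − 291/49·R4.
R2 ← R2 − 363/49·R4.
R3 ← R3 − 51/49·R4.
Reading off the reduced rows gives x = -7/3, y = -1, z = 7/4, w = 1.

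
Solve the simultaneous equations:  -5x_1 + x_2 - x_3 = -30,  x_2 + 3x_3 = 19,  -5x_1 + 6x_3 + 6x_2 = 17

Row-reduce the augmented matrix:
R1 ← R1 / (-5).
R3 ← R3 + 5·R1.
R1 ← R1 + 1/5·R2.
R3 ← R3 − 5·R2.
R3 ← R3 / (-8).
R1 ← R1 − 4/5·R3.
R2 ← R2 − 3·R3.
Reading off the reduced rows gives x_1 = 5, x_2 = 1, x_3 = 6.

x_1 = 5, x_2 = 1, x_3 = 6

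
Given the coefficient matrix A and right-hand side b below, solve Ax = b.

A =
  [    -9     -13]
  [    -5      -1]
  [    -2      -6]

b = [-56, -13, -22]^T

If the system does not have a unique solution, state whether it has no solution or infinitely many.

no solution

Row-reduce:
R1 ← R1 / (-9).
R2 ← R2 + 5·R1.
R3 ← R3 + 2·R1.
R2 ← R2 / (56/9).
R1 ← R1 − 13/9·R2.
R3 ← R3 + 28/9·R2.
Row 3 reduces to 0 = -1/2, a contradiction. The system is inconsistent.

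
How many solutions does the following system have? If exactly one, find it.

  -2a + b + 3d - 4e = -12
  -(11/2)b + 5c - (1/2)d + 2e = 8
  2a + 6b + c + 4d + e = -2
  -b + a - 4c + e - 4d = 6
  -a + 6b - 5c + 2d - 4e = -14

infinitely many solutions

Row-reduce:
R1 ← R1 / (-2).
R3 ← R3 − 2·R1.
R4 ← R4 − 1·R1.
R5 ← R5 + 1·R1.
R2 ← R2 / (-11/2).
R1 ← R1 + 1/2·R2.
R3 ← R3 − 7·R2.
R4 ← R4 + 1/2·R2.
R5 ← R5 − 11/2·R2.
R3 ← R3 / (81/11).
R1 ← R1 + 5/11·R3.
R2 ← R2 + 10/11·R3.
R4 ← R4 + 49/11·R3.
R4 ← R4 / (113/81).
R1 ← R1 + 86/81·R4.
R2 ← R2 − 71/81·R4.
R3 ← R3 − 70/81·R4.
Rank is 4 with 5 unknowns, leaving e free.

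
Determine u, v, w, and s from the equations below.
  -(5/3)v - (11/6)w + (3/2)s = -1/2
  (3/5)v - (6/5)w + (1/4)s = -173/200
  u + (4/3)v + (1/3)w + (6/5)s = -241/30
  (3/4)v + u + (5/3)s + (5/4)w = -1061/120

Row-reduce the augmented matrix:
Swap R1 and R3.
R4 ← R4 − 1·R1.
R2 ← R2 / (3/5).
R1 ← R1 − 4/3·R2.
R3 ← R3 + 5/3·R2.
R4 ← R4 + 7/12·R2.
R3 ← R3 / (-31/6).
R1 ← R1 − 3·R3.
R2 ← R2 + 2·R3.
R4 ← R4 + 1/4·R3.
R4 ← R4 / (13471/22320).
R1 ← R1 − 5353/2790·R4.
R2 ← R2 + 161/372·R4.
R3 ← R3 + 79/186·R4.
Reading off the reduced rows gives u = -3, v = -7/5, w = -1/2, s = -5/2.

u = -3, v = -7/5, w = -1/2, s = -5/2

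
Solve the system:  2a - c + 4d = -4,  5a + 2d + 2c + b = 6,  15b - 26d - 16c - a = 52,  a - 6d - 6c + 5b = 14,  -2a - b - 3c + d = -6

Row-reduce:
R1 ← R1 / (2).
R2 ← R2 − 5·R1.
R3 ← R3 + 1·R1.
R4 ← R4 − 1·R1.
R5 ← R5 + 2·R1.
R3 ← R3 − 15·R2.
R4 ← R4 − 5·R2.
R5 ← R5 + 1·R2.
R3 ← R3 / (-84).
R1 ← R1 + 1/2·R3.
R2 ← R2 − 9/2·R3.
R4 ← R4 + 28·R3.
R5 ← R5 − 1/2·R3.
Swap R4 and R5.
R4 ← R4 / (-17/7).
R1 ← R1 − 10/7·R4.
R2 ← R2 + 20/7·R4.
R3 ← R3 + 8/7·R4.
Row 5 reduces to 0 = -2/3, a contradiction. The system is inconsistent.

no solution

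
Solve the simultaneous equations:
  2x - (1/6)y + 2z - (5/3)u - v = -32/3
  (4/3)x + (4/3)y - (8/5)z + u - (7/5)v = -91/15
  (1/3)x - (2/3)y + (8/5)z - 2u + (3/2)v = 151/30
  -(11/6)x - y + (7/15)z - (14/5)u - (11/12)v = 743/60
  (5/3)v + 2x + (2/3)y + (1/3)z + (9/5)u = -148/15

infinitely many solutions

Row-reduce:
R1 ← R1 / (2).
R2 ← R2 − 4/3·R1.
R3 ← R3 − 1/3·R1.
R4 ← R4 + 11/6·R1.
R5 ← R5 − 2·R1.
R2 ← R2 / (13/9).
R1 ← R1 + 1/12·R2.
R3 ← R3 + 23/36·R2.
R4 ← R4 + 83/72·R2.
R5 ← R5 − 5/6·R2.
R3 ← R3 / (-2/65).
R1 ← R1 − 54/65·R3.
R2 ← R2 + 132/65·R3.
R4 ← R4 + 8/195·R3.
R5 ← R5 − 1/39·R3.
R4 ← R4 / (-191/120).
R1 ← R1 + 22·R4.
R2 ← R2 − 107/2·R4.
R3 ← R3 − 205/8·R4.
R5 ← R5 − 191/120·R4.
Rank is 4 with 5 unknowns, leaving v free.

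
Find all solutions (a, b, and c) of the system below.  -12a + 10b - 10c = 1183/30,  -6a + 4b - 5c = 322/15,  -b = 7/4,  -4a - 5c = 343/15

a = -14/5, b = -7/4, c = -7/3

Row-reduce the augmented matrix:
R1 ← R1 / (-12).
R2 ← R2 + 6·R1.
R4 ← R4 + 4·R1.
R2 ← R2 / (-1).
R1 ← R1 + 5/6·R2.
R3 ← R3 + 1·R2.
R4 ← R4 + 10/3·R2.
Swap R3 and R4.
R3 ← R3 / (-5/3).
R1 ← R1 − 5/6·R3.
R4 reduces to 0 = 0, so the extra equation is consistent.
Reading off the reduced rows gives a = -14/5, b = -7/4, c = -7/3.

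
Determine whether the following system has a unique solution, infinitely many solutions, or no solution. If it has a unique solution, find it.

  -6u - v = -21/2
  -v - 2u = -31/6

u = 4/3, v = 5/2

From equation 1: v = 21/2 − 6·u.
Substitute into equation 2 and solve: u = 4/3.
Then v = 5/2.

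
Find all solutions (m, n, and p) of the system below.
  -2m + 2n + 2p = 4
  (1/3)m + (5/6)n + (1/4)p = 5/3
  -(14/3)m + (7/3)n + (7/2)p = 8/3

Row-reduce:
R1 ← R1 / (-2).
R2 ← R2 − 1/3·R1.
R3 ← R3 + 14/3·R1.
R2 ← R2 / (7/6).
R1 ← R1 + 1·R2.
R3 ← R3 + 7/3·R2.
Row 3 reduces to 0 = -2, a contradiction. The system is inconsistent.

no solution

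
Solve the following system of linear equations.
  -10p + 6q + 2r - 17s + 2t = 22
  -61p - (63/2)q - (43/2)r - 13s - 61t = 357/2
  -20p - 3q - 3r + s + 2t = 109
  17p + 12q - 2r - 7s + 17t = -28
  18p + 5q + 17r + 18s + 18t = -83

no solution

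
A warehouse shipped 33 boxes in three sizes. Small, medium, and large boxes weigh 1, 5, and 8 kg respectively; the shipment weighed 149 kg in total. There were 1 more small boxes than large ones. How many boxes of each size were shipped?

small boxes: 13, medium boxes: 8, large boxes: 12

Let s = small boxes, m = medium boxes, l = large boxes.
  s + m + l = 33
  s + 5m + 8l = 149
  s - l = 1
Row-reduce the augmented matrix:
R2 ← R2 − 1·R1.
R3 ← R3 − 1·R1.
R2 ← R2 / (4).
R1 ← R1 − 1·R2.
R3 ← R3 + 1·R2.
R3 ← R3 / (-1/4).
R1 ← R1 + 3/4·R3.
R2 ← R2 − 7/4·R3.
Reading off the reduced rows gives s = 13, m = 8, l = 12.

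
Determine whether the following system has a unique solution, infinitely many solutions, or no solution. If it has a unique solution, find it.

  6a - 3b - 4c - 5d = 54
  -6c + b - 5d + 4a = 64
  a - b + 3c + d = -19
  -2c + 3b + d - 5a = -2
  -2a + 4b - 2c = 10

a = 2, b = 1, c = -5, d = -5

Row-reduce the augmented matrix:
R1 ← R1 / (6).
R2 ← R2 − 4·R1.
R3 ← R3 − 1·R1.
R4 ← R4 + 5·R1.
R5 ← R5 + 2·R1.
R2 ← R2 / (3).
R1 ← R1 + 1/2·R2.
R3 ← R3 + 1/2·R2.
R4 ← R4 − 1/2·R2.
R5 ← R5 − 3·R2.
R3 ← R3 / (28/9).
R1 ← R1 + 11/9·R3.
R2 ← R2 + 10/9·R3.
R4 ← R4 + 43/9·R3.
R4 ← R4 / (-1/2).
R1 ← R1 + 1/2·R4.
R3 ← R3 − 1/2·R4.
R5 reduces to 0 = 0, so the extra equation is consistent.
Reading off the reduced rows gives a = 2, b = 1, c = -5, d = -5.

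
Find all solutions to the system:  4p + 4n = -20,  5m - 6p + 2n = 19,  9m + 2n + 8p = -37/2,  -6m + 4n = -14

no solution

Row-reduce:
Swap R1 and R2.
R1 ← R1 / (5).
R3 ← R3 − 9·R1.
R4 ← R4 + 6·R1.
R2 ← R2 / (4).
R1 ← R1 − 2/5·R2.
R3 ← R3 + 8/5·R2.
R4 ← R4 − 32/5·R2.
R3 ← R3 / (102/5).
R1 ← R1 + 8/5·R3.
R2 ← R2 − 1·R3.
R4 ← R4 + 68/5·R3.
Row 4 reduces to 0 = 1/3, a contradiction. The system is inconsistent.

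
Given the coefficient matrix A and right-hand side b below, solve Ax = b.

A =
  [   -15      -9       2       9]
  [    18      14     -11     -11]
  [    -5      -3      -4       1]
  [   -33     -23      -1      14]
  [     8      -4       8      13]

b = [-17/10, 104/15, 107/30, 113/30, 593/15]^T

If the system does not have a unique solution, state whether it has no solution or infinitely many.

Row-reduce the augmented matrix:
R1 ← R1 / (-15).
R2 ← R2 − 18·R1.
R3 ← R3 + 5·R1.
R4 ← R4 + 33·R1.
R5 ← R5 − 8·R1.
R2 ← R2 / (16/5).
R1 ← R1 − 3/5·R2.
R4 ← R4 + 16/5·R2.
R5 ← R5 + 44/5·R2.
R3 ← R3 / (-14/3).
R1 ← R1 − 71/48·R3.
R2 ← R2 + 43/16·R3.
R4 ← R4 + 14·R3.
R5 ← R5 + 175/12·R3.
Swap R4 and R5.
R4 ← R4 / (47/2).
R1 ← R1 + 67/56·R4.
R2 ← R2 − 61/56·R4.
R3 ← R3 − 3/7·R4.
R5 reduces to 0 = 0, so the extra equation is consistent.
Reading off the reduced rows gives x_1 = 5/2, x_2 = -8/3, x_3 = -8/5, x_4 = 5/3.

x_1 = 5/2, x_2 = -8/3, x_3 = -8/5, x_4 = 5/3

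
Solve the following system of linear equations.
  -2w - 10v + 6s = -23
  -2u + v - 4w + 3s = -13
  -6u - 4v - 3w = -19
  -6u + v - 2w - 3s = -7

no solution

Row-reduce:
Swap R1 and R2.
R1 ← R1 / (-2).
R3 ← R3 + 6·R1.
R4 ← R4 + 6·R1.
R2 ← R2 / (-10).
R1 ← R1 + 1/2·R2.
R3 ← R3 + 7·R2.
R4 ← R4 + 2·R2.
R3 ← R3 / (52/5).
R1 ← R1 − 21/10·R3.
R2 ← R2 − 1/5·R3.
R4 ← R4 − 52/5·R3.
Row 4 reduces to 0 = 1/2, a contradiction. The system is inconsistent.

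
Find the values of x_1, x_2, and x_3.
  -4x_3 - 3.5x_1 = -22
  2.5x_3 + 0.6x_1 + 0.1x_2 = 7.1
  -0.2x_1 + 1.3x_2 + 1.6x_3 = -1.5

x_1 = 4, x_2 = -3, x_3 = 2

Row-reduce the augmented matrix:
R1 ← R1 / (-7/2).
R2 ← R2 − 3/5·R1.
R3 ← R3 + 1/5·R1.
R2 ← R2 / (1/10).
R3 ← R3 − 13/10·R2.
R3 ← R3 / (-1523/70).
R1 ← R1 − 8/7·R3.
R2 ← R2 − 127/7·R3.
Reading off the reduced rows gives x_1 = 4, x_2 = -3, x_3 = 2.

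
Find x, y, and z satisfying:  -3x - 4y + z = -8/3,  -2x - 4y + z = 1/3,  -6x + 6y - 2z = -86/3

x = 3, y = -1, z = 7/3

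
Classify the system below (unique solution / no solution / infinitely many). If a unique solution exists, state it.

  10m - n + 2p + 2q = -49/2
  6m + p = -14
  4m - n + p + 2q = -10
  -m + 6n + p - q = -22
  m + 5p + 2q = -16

no solution

Row-reduce:
R1 ← R1 / (10).
R2 ← R2 − 6·R1.
R3 ← R3 − 4·R1.
R4 ← R4 + 1·R1.
R5 ← R5 − 1·R1.
R2 ← R2 / (3/5).
R1 ← R1 + 1/10·R2.
R3 ← R3 + 3/5·R2.
R4 ← R4 − 59/10·R2.
R5 ← R5 − 1/10·R2.
Swap R3 and R4.
R3 ← R3 / (19/6).
R1 ← R1 − 1/6·R3.
R2 ← R2 + 1/3·R3.
R5 ← R5 − 29/6·R3.
Swap R4 and R5.
R4 ← R4 / (-281/19).
R1 ← R1 + 11/19·R4.
R2 ← R2 + 16/19·R4.
R3 ← R3 − 66/19·R4.
Row 5 reduces to 0 = 1/2, a contradiction. The system is inconsistent.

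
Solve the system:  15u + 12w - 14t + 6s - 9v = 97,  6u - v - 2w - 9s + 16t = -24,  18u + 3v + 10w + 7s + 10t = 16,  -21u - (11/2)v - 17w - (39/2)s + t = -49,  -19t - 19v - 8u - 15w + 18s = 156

Row-reduce:
R1 ← R1 / (15).
R2 ← R2 − 6·R1.
R3 ← R3 − 18·R1.
R4 ← R4 + 21·R1.
R5 ← R5 + 8·R1.
R2 ← R2 / (13/5).
R1 ← R1 + 3/5·R2.
R3 ← R3 − 69/5·R2.
R4 ← R4 + 181/10·R2.
R5 ← R5 + 119/5·R2.
R3 ← R3 / (412/13).
R1 ← R1 + 10/13·R3.
R2 ← R2 + 34/13·R3.
R4 ← R4 + 618/13·R3.
R5 ← R5 + 921/13·R3.
Swap R4 and R5.
R4 ← R4 / (5321/103).
R1 ← R1 + 79/103·R4.
R2 ← R2 − 61/103·R4.
R3 ← R3 − 196/103·R4.
Row 5 reduces to 0 = -1, a contradiction. The system is inconsistent.

no solution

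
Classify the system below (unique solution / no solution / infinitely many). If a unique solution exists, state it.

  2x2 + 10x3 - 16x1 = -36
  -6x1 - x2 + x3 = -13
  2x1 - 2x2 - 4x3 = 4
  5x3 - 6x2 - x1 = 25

Row-reduce:
R1 ← R1 / (-16).
R2 ← R2 + 6·R1.
R3 ← R3 − 2·R1.
R4 ← R4 + 1·R1.
R2 ← R2 / (-7/4).
R1 ← R1 + 1/8·R2.
R3 ← R3 + 7/4·R2.
R4 ← R4 + 49/8·R2.
Swap R3 and R4.
R3 ← R3 / (14).
R1 ← R1 + 3/7·R3.
R2 ← R2 − 11/7·R3.
Row 4 reduces to 0 = -1, a contradiction. The system is inconsistent.

no solution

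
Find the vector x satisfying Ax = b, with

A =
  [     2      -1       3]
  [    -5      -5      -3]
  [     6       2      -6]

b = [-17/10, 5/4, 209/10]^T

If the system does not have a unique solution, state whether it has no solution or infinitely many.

x_1 = 7/4, x_2 = -4/5, x_3 = -2

Row-reduce the augmented matrix:
R1 ← R1 / (2).
R2 ← R2 + 5·R1.
R3 ← R3 − 6·R1.
R2 ← R2 / (-15/2).
R1 ← R1 + 1/2·R2.
R3 ← R3 − 5·R2.
R3 ← R3 / (-12).
R1 ← R1 − 6/5·R3.
R2 ← R2 + 3/5·R3.
Reading off the reduced rows gives x_1 = 7/4, x_2 = -4/5, x_3 = -2.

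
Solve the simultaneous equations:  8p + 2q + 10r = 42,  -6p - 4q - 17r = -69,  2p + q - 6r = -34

Row-reduce the augmented matrix:
R1 ← R1 / (8).
R2 ← R2 + 6·R1.
R3 ← R3 − 2·R1.
R2 ← R2 / (-5/2).
R1 ← R1 − 1/4·R2.
R3 ← R3 − 1/2·R2.
R3 ← R3 / (-52/5).
R1 ← R1 − 3/10·R3.
R2 ← R2 − 19/5·R3.
Reading off the reduced rows gives p = 0, q = -4, r = 5.

p = 0, q = -4, r = 5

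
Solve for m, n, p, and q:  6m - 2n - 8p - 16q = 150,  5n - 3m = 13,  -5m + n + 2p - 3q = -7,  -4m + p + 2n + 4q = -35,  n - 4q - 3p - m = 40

m = 4, n = 5, p = -5, q = -6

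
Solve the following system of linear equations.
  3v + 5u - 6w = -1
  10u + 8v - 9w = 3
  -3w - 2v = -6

Row-reduce:
R1 ← R1 / (5).
R2 ← R2 − 10·R1.
R2 ← R2 / (2).
R1 ← R1 − 3/5·R2.
R3 ← R3 + 2·R2.
Row 3 reduces to 0 = -1, a contradiction. The system is inconsistent.

no solution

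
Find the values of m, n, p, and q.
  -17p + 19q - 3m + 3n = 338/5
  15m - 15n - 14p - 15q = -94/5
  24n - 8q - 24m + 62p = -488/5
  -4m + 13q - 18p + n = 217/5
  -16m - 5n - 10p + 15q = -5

Row-reduce the augmented matrix:
R1 ← R1 / (-3).
R2 ← R2 − 15·R1.
R3 ← R3 + 24·R1.
R4 ← R4 + 4·R1.
R5 ← R5 + 16·R1.
Swap R2 and R4.
R2 ← R2 / (-3).
R1 ← R1 + 1·R2.
R5 ← R5 + 21·R2.
R3 ← R3 / (198).
R1 ← R1 − 37/9·R3.
R2 ← R2 + 14/9·R3.
R4 ← R4 + 99·R3.
R5 ← R5 − 48·R3.
Swap R4 and R5.
R4 ← R4 / (1280/33).
R1 ← R1 − 980/891·R4.
R2 ← R2 − 2543/891·R4.
R3 ← R3 + 80/99·R4.
R5 reduces to 0 = 0, so the extra equation is consistent.
Reading off the reduced rows gives m = 3, n = 2, p = -4/5, q = 3.

m = 3, n = 2, p = -4/5, q = 3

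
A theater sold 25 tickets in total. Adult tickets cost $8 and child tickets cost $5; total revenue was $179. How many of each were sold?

Let a = adult tickets, c = child tickets.
  a + c = 25
  8a + 5c = 179
From equation 1: a = 25 − c.
Substitute into equation 2 and solve: c = 7.
Then a = 18.

adult tickets: 18, child tickets: 7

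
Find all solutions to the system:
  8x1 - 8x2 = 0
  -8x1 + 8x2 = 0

Row-reduce:
R1 ← R1 / (8).
R2 ← R2 + 8·R1.
Rank is 1 with 2 unknowns, leaving x2 free.

infinitely many solutions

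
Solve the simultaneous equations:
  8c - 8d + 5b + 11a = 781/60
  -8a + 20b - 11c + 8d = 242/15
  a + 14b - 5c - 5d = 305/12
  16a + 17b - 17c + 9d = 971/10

a = 11/4, b = 1/2, c = -14/5, d = -1/3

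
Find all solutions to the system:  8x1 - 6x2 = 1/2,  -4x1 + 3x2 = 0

no solution

Row-reduce:
R1 ← R1 / (8).
R2 ← R2 + 4·R1.
Row 2 reduces to 0 = 1/4, a contradiction. The system is inconsistent.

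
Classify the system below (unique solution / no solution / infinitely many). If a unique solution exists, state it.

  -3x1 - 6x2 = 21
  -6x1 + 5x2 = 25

x1 = -5, x2 = -1

Row-reduce the augmented matrix:
R1 ← R1 / (-3).
R2 ← R2 + 6·R1.
R2 ← R2 / (17).
R1 ← R1 − 2·R2.
Reading off the reduced rows gives x1 = -5, x2 = -1.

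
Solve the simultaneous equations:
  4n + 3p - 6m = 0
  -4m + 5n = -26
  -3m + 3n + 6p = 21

m = -1, n = -6, p = 6

Row-reduce the augmented matrix:
R1 ← R1 / (-6).
R2 ← R2 + 4·R1.
R3 ← R3 + 3·R1.
R2 ← R2 / (7/3).
R1 ← R1 + 2/3·R2.
R3 ← R3 − 1·R2.
R3 ← R3 / (75/14).
R1 ← R1 + 15/14·R3.
R2 ← R2 + 6/7·R3.
Reading off the reduced rows gives m = -1, n = -6, p = 6.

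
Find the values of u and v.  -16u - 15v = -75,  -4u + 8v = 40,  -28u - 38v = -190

u = 0, v = 5

Row-reduce the augmented matrix:
R1 ← R1 / (-16).
R2 ← R2 + 4·R1.
R3 ← R3 + 28·R1.
R2 ← R2 / (47/4).
R1 ← R1 − 15/16·R2.
R3 ← R3 + 47/4·R2.
R3 reduces to 0 = 0, so the extra equation is consistent.
Reading off the reduced rows gives u = 0, v = 5.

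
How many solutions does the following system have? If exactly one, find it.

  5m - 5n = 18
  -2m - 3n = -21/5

m = 3, n = -3/5

Row-reduce the augmented matrix:
R1 ← R1 / (5).
R2 ← R2 + 2·R1.
R2 ← R2 / (-5).
R1 ← R1 + 1·R2.
Reading off the reduced rows gives m = 3, n = -3/5.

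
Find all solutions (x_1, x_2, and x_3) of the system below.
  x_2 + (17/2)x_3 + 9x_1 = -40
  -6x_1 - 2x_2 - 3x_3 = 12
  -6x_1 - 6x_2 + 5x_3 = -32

infinitely many solutions

Row-reduce:
R1 ← R1 / (9).
R2 ← R2 + 6·R1.
R3 ← R3 + 6·R1.
R2 ← R2 / (-4/3).
R1 ← R1 − 1/9·R2.
R3 ← R3 + 16/3·R2.
Rank is 2 with 3 unknowns, leaving x_3 free.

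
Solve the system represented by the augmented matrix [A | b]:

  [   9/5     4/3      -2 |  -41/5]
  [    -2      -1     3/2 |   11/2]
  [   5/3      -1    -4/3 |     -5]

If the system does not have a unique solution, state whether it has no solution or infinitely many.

x_1 = 1, x_2 = 0, x_3 = 5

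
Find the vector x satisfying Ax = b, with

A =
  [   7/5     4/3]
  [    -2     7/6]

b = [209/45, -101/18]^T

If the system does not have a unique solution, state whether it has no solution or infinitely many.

x_1 = 3, x_2 = 1/3

Row-reduce the augmented matrix:
R1 ← R1 / (7/5).
R2 ← R2 + 2·R1.
R2 ← R2 / (43/14).
R1 ← R1 − 20/21·R2.
Reading off the reduced rows gives x_1 = 3, x_2 = 1/3.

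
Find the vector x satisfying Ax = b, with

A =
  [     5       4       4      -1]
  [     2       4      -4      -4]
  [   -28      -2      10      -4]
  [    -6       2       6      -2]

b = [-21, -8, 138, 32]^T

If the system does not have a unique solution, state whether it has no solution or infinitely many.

infinitely many solutions

Row-reduce:
R1 ← R1 / (5).
R2 ← R2 − 2·R1.
R3 ← R3 + 28·R1.
R4 ← R4 + 6·R1.
R2 ← R2 / (12/5).
R1 ← R1 − 4/5·R2.
R3 ← R3 − 102/5·R2.
R4 ← R4 − 34/5·R2.
R3 ← R3 / (80).
R1 ← R1 − 8/3·R3.
R2 ← R2 + 7/3·R3.
R4 ← R4 − 80/3·R3.
Rank is 3 with 4 unknowns, leaving x_4 free.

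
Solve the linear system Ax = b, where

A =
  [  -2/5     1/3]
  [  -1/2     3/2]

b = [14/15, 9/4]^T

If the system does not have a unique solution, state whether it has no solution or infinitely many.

Row-reduce the augmented matrix:
R1 ← R1 / (-2/5).
R2 ← R2 + 1/2·R1.
R2 ← R2 / (13/12).
R1 ← R1 + 5/6·R2.
Reading off the reduced rows gives x_1 = -3/2, x_2 = 1.

x_1 = -3/2, x_2 = 1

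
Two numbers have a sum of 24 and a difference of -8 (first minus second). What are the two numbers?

Let x = first number, y = second number.
  x + y = 24
  x - y = -8
From equation 1: x = 24 − y.
Substitute into equation 2 and solve: y = 16.
Then x = 8.

first number: 8, second number: 16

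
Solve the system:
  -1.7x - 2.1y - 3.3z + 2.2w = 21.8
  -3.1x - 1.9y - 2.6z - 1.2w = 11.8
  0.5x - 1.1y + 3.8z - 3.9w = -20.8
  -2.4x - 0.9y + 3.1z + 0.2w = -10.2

x = 0, y = -2, z = -4, w = 2

Row-reduce the augmented matrix:
R1 ← R1 / (-17/10).
R2 ← R2 + 31/10·R1.
R3 ← R3 − 1/2·R1.
R4 ← R4 + 12/5·R1.
R2 ← R2 / (164/85).
R1 ← R1 − 21/17·R2.
R3 ← R3 + 146/85·R2.
R4 ← R4 − 351/170·R2.
R3 ← R3 / (963/164).
R1 ← R1 + 81/328·R3.
R2 ← R2 − 581/328·R3.
R4 ← R4 − 13453/3280·R3.
R4 ← R4 / (1576303/192600).
R1 ← R1 − 3661/2140·R4.
R2 ← R2 + 6169/19260·R4.
R3 ← R3 + 6472/4815·R4.
Reading off the reduced rows gives x = 0, y = -2, z = -4, w = 2.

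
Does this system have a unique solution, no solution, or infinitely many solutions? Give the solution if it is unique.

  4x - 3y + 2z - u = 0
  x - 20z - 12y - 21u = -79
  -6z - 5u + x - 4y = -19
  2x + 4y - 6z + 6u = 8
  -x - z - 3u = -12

Row-reduce:
R1 ← R1 / (4).
R2 ← R2 − 1·R1.
R3 ← R3 − 1·R1.
R4 ← R4 − 2·R1.
R5 ← R5 + 1·R1.
R2 ← R2 / (-45/4).
R1 ← R1 + 3/4·R2.
R3 ← R3 + 13/4·R2.
R4 ← R4 − 11/2·R2.
R5 ← R5 + 3/4·R2.
R3 ← R3 / (-26/45).
R1 ← R1 − 28/15·R3.
R2 ← R2 − 82/45·R3.
R4 ← R4 + 766/45·R3.
R5 ← R5 − 13/15·R3.
R4 ← R4 / (-524/13).
R1 ← R1 − 67/13·R4.
R2 ← R2 − 75/13·R4.
R3 ← R3 + 28/13·R4.
Row 5 reduces to 0 = -1, a contradiction. The system is inconsistent.

no solution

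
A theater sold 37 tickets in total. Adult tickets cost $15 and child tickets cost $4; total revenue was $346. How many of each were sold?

adult tickets: 18, child tickets: 19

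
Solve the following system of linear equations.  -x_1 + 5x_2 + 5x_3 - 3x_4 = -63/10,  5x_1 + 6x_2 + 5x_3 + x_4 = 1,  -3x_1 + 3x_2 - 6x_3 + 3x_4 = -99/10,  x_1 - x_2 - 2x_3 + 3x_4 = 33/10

x_1 = 4/5, x_2 = -3/2, x_3 = 1, x_4 = 1

Row-reduce the augmented matrix:
R1 ← R1 / (-1).
R2 ← R2 − 5·R1.
R3 ← R3 + 3·R1.
R4 ← R4 − 1·R1.
R2 ← R2 / (31).
R1 ← R1 + 5·R2.
R3 ← R3 + 12·R2.
R4 ← R4 − 4·R2.
R3 ← R3 / (-291/31).
R1 ← R1 + 5/31·R3.
R2 ← R2 − 30/31·R3.
R4 ← R4 + 27/31·R3.
R4 ← R4 / (116/97).
R1 ← R1 − 61/97·R4.
R2 ← R2 − 22/97·R4.
R3 ← R3 + 68/97·R4.
Reading off the reduced rows gives x_1 = 4/5, x_2 = -3/2, x_3 = 1, x_4 = 1.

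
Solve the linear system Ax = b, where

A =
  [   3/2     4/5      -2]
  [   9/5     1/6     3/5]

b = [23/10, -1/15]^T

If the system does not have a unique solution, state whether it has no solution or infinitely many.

Row-reduce:
R1 ← R1 / (3/2).
R2 ← R2 − 9/5·R1.
R2 ← R2 / (-119/150).
R1 ← R1 − 8/15·R2.
Rank is 2 with 3 unknowns, leaving x_3 free.

infinitely many solutions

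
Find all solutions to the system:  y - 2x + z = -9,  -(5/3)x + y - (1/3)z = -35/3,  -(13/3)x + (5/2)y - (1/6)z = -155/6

no solution

Row-reduce:
R1 ← R1 / (-2).
R2 ← R2 + 5/3·R1.
R3 ← R3 + 13/3·R1.
R2 ← R2 / (1/6).
R1 ← R1 + 1/2·R2.
R3 ← R3 − 1/3·R2.
Row 3 reduces to 0 = 2, a contradiction. The system is inconsistent.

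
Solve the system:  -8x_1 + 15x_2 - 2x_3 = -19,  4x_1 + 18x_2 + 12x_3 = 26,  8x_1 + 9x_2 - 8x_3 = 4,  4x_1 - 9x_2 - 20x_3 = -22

Row-reduce the augmented matrix:
R1 ← R1 / (-8).
R2 ← R2 − 4·R1.
R3 ← R3 − 8·R1.
R4 ← R4 − 4·R1.
R2 ← R2 / (51/2).
R1 ← R1 + 15/8·R2.
R3 ← R3 − 24·R2.
R4 ← R4 + 3/2·R2.
R3 ← R3 / (-346/17).
R1 ← R1 − 18/17·R3.
R2 ← R2 − 22/51·R3.
R4 ← R4 + 346/17·R3.
R4 reduces to 0 = 0, so the extra equation is consistent.
Reading off the reduced rows gives x_1 = 2, x_2 = 0, x_3 = 3/2.

x_1 = 2, x_2 = 0, x_3 = 3/2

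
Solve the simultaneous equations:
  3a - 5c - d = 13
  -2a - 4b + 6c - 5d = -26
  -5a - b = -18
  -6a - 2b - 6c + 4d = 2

a = 4, b = -2, c = -1, d = 4

Row-reduce the augmented matrix:
R1 ← R1 / (3).
R2 ← R2 + 2·R1.
R3 ← R3 + 5·R1.
R4 ← R4 + 6·R1.
R2 ← R2 / (-4).
R3 ← R3 + 1·R2.
R4 ← R4 + 2·R2.
R3 ← R3 / (-9).
R1 ← R1 + 5/3·R3.
R2 ← R2 + 2/3·R3.
R4 ← R4 + 52/3·R3.
R4 ← R4 / (287/54).
R1 ← R1 + 31/108·R4.
R2 ← R2 − 155/108·R4.
R3 ← R3 − 1/36·R4.
Reading off the reduced rows gives a = 4, b = -2, c = -1, d = 4.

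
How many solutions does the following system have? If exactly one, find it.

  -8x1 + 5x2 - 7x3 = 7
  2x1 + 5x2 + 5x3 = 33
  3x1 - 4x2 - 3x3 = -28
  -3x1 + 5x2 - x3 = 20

Row-reduce the augmented matrix:
R1 ← R1 / (-8).
R2 ← R2 − 2·R1.
R3 ← R3 − 3·R1.
R4 ← R4 + 3·R1.
R2 ← R2 / (25/4).
R1 ← R1 + 5/8·R2.
R3 ← R3 + 17/8·R2.
R4 ← R4 − 25/8·R2.
R3 ← R3 / (-113/25).
R1 ← R1 − 6/5·R3.
R2 ← R2 − 13/25·R3.
R4 reduces to 0 = 0, so the extra equation is consistent.
Reading off the reduced rows gives x1 = -1, x2 = 4, x3 = 3.

x1 = -1, x2 = 4, x3 = 3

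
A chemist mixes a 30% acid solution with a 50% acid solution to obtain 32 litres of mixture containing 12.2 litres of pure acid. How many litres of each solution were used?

Let a = litres of solution A, b = litres of solution B.
  a + b = 32
  (3/10)a + (1/2)b = 61/5
From equation 1: a = 32 − b.
Substitute into equation 2 and solve: b = 13.
Then a = 19.

litres of solution A: 19, litres of solution B: 13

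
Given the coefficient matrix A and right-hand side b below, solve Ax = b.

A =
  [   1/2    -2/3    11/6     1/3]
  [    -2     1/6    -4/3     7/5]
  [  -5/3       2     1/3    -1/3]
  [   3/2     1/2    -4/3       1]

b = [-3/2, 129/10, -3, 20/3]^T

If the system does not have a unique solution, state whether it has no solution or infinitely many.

x_1 = -1, x_2 = -1, x_3 = -2, x_4 = 6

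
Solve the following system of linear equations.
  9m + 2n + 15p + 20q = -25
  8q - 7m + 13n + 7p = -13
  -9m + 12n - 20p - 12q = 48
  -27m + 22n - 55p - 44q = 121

Row-reduce:
R1 ← R1 / (9).
R2 ← R2 + 7·R1.
R3 ← R3 + 9·R1.
R4 ← R4 + 27·R1.
R2 ← R2 / (131/9).
R1 ← R1 − 2/9·R2.
R3 ← R3 − 14·R2.
R4 ← R4 − 28·R2.
R3 ← R3 / (-3007/131).
R1 ← R1 − 181/131·R3.
R2 ← R2 − 168/131·R3.
R4 ← R4 + 6014/131·R3.
Rank is 3 with 4 unknowns, leaving q free.

infinitely many solutions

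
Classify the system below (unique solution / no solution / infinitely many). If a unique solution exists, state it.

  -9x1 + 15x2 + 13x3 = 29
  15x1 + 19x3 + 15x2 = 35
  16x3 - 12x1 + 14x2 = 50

Row-reduce the augmented matrix:
R1 ← R1 / (-9).
R2 ← R2 − 15·R1.
R3 ← R3 + 12·R1.
R2 ← R2 / (40).
R1 ← R1 + 5/3·R2.
R3 ← R3 + 6·R2.
R3 ← R3 / (143/30).
R1 ← R1 − 1/4·R3.
R2 ← R2 − 61/60·R3.
Reading off the reduced rows gives x1 = -1, x2 = -3, x3 = 5.

x1 = -1, x2 = -3, x3 = 5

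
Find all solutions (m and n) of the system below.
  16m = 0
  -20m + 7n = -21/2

Row-reduce the augmented matrix:
R1 ← R1 / (16).
R2 ← R2 + 20·R1.
R2 ← R2 / (7).
Reading off the reduced rows gives m = 0, n = -3/2.

m = 0, n = -3/2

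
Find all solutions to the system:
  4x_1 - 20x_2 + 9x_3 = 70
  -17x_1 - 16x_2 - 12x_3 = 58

Row-reduce:
R1 ← R1 / (4).
R2 ← R2 + 17·R1.
R2 ← R2 / (-101).
R1 ← R1 + 5·R2.
Rank is 2 with 3 unknowns, leaving x_3 free.

infinitely many solutions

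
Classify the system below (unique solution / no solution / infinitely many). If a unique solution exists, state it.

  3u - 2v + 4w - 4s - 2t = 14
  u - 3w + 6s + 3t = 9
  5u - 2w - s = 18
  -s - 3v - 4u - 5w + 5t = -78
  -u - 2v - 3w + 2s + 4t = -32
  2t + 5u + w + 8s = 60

u = 6, v = 5, w = 4, s = 4, t = -3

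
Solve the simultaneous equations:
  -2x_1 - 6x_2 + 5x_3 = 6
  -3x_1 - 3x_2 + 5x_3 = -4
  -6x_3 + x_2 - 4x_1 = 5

x_1 = 1, x_2 = -3, x_3 = -2

Row-reduce the augmented matrix:
R1 ← R1 / (-2).
R2 ← R2 + 3·R1.
R3 ← R3 + 4·R1.
R2 ← R2 / (6).
R1 ← R1 − 3·R2.
R3 ← R3 − 13·R2.
R3 ← R3 / (-127/12).
R1 ← R1 + 5/4·R3.
R2 ← R2 + 5/12·R3.
Reading off the reduced rows gives x_1 = 1, x_2 = -3, x_3 = -2.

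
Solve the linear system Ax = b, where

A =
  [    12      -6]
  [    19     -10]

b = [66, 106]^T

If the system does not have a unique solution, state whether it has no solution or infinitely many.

x_1 = 4, x_2 = -3

Row-reduce the augmented matrix:
R1 ← R1 / (12).
R2 ← R2 − 19·R1.
R2 ← R2 / (-1/2).
R1 ← R1 + 1/2·R2.
Reading off the reduced rows gives x_1 = 4, x_2 = -3.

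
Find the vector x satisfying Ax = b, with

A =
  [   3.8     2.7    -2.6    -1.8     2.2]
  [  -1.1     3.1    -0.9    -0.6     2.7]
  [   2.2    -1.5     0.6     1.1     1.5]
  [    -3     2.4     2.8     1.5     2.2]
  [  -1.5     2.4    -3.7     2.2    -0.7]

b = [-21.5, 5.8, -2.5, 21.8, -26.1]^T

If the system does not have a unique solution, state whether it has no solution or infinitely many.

x_1 = -5, x_2 = -3, x_3 = 4, x_4 = -4, x_5 = 4

Row-reduce the augmented matrix:
R1 ← R1 / (19/5).
R2 ← R2 + 11/10·R1.
R3 ← R3 − 11/5·R1.
R4 ← R4 + 3·R1.
R5 ← R5 + 3/2·R1.
R2 ← R2 / (295/76).
R1 ← R1 − 27/38·R2.
R3 ← R3 + 291/95·R2.
R4 ← R4 − 861/190·R2.
R5 ← R5 − 1317/380·R2.
R3 ← R3 / (5908/7375).
R1 ← R1 + 563/1475·R3.
R2 ← R2 + 628/1475·R3.
R4 ← R4 − 19741/7375·R3.
R5 ← R5 + 23974/7375·R3.
R4 ← R4 / (-166241/59080).
R1 ← R1 − 3907/11816·R4.
R2 ← R2 − 1121/2954·R4.
R3 ← R3 − 18547/11816·R4.
R5 ← R5 − 44859/5908·R4.
R5 ← R5 / (-14030319/831205).
R1 ← R1 − 70713/332482·R5.
R2 ← R2 − 182268/166241·R5.
R3 ← R3 + 577685/332482·R5.
R4 ← R4 − 562077/166241·R5.
Reading off the reduced rows gives x_1 = -5, x_2 = -3, x_3 = 4, x_4 = -4, x_5 = 4.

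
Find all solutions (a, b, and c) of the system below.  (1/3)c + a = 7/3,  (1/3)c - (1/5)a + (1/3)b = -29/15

infinitely many solutions

Row-reduce:
R2 ← R2 + 1/5·R1.
R2 ← R2 / (1/3).
Rank is 2 with 3 unknowns, leaving c free.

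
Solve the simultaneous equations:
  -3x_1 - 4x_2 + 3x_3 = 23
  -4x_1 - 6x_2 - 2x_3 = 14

infinitely many solutions

Row-reduce:
R1 ← R1 / (-3).
R2 ← R2 + 4·R1.
R2 ← R2 / (-2/3).
R1 ← R1 − 4/3·R2.
Rank is 2 with 3 unknowns, leaving x_3 free.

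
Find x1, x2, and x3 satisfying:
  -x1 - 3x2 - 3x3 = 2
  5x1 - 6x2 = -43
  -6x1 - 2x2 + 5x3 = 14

x1 = -5, x2 = 3, x3 = -2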